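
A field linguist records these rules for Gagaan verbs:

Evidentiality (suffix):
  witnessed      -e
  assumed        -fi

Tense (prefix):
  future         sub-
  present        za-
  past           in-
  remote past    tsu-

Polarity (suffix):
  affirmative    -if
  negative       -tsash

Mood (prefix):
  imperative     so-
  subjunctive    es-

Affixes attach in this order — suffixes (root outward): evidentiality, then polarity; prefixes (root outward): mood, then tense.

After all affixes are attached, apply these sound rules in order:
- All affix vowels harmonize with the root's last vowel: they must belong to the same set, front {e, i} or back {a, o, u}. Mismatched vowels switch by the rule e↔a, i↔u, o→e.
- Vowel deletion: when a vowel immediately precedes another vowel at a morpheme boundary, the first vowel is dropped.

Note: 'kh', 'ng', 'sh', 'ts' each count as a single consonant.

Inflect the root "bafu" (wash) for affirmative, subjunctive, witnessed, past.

unasbafuf

Attach evidentiality witnessed -e → bafue.
Attach polarity affirmative -if → bafueif.
Attach mood subjunctive es- → esbafueif.
Attach tense past in- → inesbafueif.
Apply vowel harmony: inesbafueif → unasbafuauf.
Apply vowel deletion: unasbafuauf → unasbafuf.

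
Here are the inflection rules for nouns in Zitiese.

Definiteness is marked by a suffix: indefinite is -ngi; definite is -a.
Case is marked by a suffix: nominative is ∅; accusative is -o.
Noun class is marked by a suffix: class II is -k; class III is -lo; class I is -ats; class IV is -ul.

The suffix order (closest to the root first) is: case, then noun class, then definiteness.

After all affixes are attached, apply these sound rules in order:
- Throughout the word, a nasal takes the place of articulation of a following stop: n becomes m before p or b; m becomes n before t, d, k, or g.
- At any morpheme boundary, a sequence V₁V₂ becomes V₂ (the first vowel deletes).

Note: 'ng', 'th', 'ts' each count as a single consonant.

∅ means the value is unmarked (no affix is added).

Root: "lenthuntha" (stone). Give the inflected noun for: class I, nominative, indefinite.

lenthunthatsngi

case = nominative: zero marking, form stays lenthuntha.
Attach noun class class I -ats → lenthunthaats.
Attach definiteness indefinite -ngi → lenthunthaatsngi.
Nasal assimilation: no change.
Apply vowel deletion: lenthunthaatsngi → lenthunthatsngi.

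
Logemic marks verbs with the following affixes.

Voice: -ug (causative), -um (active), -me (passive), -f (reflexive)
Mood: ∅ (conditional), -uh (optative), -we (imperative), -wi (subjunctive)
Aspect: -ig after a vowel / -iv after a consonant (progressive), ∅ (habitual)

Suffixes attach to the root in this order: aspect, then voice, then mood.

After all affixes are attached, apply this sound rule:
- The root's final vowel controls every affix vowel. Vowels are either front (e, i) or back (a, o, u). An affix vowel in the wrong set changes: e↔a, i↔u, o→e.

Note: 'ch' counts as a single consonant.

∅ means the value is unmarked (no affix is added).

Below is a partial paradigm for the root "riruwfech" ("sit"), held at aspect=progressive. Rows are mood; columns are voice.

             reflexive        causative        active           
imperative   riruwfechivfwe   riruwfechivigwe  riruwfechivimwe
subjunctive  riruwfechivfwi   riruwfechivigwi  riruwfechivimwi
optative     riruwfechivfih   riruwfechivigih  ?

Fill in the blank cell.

riruwfechivimih

Attach aspect progressive -iv (after consonant 'ch') → riruwfechiv.
Attach voice active -um → riruwfechivum.
Attach mood optative -uh → riruwfechivumuh.
Apply vowel harmony: riruwfechivumuh → riruwfechivimih.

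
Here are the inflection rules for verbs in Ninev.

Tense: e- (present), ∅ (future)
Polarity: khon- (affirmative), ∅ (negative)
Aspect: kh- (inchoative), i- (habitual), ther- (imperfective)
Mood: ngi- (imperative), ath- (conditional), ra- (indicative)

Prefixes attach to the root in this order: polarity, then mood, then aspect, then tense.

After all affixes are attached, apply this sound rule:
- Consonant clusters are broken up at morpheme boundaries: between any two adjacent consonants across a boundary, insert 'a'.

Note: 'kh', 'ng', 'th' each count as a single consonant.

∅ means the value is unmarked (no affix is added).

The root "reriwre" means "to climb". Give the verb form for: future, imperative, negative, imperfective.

therangireriwre

polarity = negative: zero marking, form stays reriwre.
Attach mood imperative ngi- → ngireriwre.
Attach aspect imperfective ther- → therngireriwre.
tense = future: zero marking, form stays therngireriwre.
Apply epenthesis: therngireriwre → therangireriwre.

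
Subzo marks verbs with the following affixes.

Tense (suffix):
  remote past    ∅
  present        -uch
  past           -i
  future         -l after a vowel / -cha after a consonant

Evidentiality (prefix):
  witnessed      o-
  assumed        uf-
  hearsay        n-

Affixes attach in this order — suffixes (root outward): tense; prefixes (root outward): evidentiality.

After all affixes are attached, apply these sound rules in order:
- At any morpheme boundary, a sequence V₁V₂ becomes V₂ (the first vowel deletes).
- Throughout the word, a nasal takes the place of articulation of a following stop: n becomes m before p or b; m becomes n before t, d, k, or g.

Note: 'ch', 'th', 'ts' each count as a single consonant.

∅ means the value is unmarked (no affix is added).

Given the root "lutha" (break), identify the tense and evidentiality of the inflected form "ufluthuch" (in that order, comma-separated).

Segment: uf-lutha-uch.
tense: -uch → present.
evidentiality: uf- → assumed.

present, assumed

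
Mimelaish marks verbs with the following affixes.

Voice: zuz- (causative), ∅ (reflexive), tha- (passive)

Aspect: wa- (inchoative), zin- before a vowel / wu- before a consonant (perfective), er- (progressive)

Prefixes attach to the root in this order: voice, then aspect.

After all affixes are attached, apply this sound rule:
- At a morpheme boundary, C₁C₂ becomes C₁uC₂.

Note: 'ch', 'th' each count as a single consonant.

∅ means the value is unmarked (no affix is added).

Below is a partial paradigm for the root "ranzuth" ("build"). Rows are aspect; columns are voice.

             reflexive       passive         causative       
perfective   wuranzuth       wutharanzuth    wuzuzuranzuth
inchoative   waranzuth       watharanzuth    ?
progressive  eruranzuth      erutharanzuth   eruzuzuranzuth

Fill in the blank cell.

Attach voice causative zuz- → zuzranzuth.
Attach aspect inchoative wa- → wazuzranzuth.
Apply epenthesis: wazuzranzuth → wazuzuranzuth.

wazuzuranzuth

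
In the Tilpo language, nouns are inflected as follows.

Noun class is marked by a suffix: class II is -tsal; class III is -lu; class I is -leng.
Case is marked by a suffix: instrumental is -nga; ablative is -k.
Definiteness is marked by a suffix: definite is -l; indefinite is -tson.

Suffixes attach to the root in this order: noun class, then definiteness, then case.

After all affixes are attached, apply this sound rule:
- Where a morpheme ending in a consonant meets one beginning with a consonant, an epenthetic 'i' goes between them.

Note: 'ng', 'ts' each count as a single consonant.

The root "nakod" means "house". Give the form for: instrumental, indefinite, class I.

Attach noun class class I -leng → nakodleng.
Attach definiteness indefinite -tson → nakodlengtson.
Attach case instrumental -nga → nakodlengtsonnga.
Apply epenthesis: nakodlengtsonnga → nakodilengitsoninga.

nakodilengitsoninga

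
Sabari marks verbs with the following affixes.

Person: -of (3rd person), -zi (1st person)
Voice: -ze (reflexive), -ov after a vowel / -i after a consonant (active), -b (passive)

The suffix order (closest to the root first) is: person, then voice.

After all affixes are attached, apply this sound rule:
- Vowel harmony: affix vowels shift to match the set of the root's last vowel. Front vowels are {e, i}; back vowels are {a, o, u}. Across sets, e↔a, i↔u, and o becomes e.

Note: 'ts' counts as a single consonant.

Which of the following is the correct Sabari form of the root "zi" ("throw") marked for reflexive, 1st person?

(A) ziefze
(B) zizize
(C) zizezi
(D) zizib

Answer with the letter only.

Attach person 1st person -zi → zizi.
Attach voice reflexive -ze → zizize.
Vowel harmony: no change.
So the correct form is zizize, option (B).
(D) zizib is wrong: it uses passive instead of reflexive for voice.
(C) zizezi is wrong: it has the affixes in the wrong order.
(A) ziefze is wrong: it uses 3rd person instead of 1st person for person.

B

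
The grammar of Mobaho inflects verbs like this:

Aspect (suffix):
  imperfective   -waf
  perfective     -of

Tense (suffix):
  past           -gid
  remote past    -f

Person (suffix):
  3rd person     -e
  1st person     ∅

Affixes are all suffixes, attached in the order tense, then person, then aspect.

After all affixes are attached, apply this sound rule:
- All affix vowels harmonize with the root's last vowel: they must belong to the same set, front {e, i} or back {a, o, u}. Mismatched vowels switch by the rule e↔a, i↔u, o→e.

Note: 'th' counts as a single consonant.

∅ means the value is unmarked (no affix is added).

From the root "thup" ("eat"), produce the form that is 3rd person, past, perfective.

thupgudaof

Attach tense past -gid → thupgid.
Attach person 3rd person -e → thupgide.
Attach aspect perfective -of → thupgideof.
Apply vowel harmony: thupgideof → thupgudaof.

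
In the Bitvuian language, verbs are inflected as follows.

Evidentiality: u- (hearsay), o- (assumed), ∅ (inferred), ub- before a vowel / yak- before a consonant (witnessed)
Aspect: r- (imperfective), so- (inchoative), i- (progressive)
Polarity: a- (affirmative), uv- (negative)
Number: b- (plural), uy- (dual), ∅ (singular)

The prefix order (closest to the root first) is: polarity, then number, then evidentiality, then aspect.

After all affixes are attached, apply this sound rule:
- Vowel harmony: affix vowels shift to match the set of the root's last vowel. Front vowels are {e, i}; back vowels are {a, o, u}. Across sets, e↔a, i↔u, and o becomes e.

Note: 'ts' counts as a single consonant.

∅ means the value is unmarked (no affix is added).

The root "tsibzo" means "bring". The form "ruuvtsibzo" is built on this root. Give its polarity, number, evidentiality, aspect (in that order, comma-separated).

negative, singular, hearsay, imperfective

Segment: r-u-uv-tsibzo.
polarity: uv- → negative.
number: ∅ → singular.
evidentiality: u- → hearsay.
aspect: r- → imperfective.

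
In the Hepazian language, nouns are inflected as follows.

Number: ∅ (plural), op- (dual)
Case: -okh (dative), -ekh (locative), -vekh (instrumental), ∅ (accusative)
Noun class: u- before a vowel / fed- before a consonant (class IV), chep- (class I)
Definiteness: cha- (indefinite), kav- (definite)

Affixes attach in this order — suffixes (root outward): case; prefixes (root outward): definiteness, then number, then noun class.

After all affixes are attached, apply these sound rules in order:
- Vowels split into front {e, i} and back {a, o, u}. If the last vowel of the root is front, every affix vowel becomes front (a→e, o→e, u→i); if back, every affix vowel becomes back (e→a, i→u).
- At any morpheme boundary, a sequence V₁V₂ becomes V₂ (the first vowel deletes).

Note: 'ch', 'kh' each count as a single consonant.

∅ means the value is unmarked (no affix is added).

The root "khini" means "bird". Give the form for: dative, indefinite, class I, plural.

Attach definiteness indefinite cha- → chakhini.
number = plural: zero marking, form stays chakhini.
Attach case dative -okh → chakhiniokh.
Attach noun class class I chep- → chepchakhiniokh.
Apply vowel harmony: chepchakhiniokh → chepchekhiniekh.
Apply vowel deletion: chepchekhiniekh → chepchekhinekh.

chepchekhinekh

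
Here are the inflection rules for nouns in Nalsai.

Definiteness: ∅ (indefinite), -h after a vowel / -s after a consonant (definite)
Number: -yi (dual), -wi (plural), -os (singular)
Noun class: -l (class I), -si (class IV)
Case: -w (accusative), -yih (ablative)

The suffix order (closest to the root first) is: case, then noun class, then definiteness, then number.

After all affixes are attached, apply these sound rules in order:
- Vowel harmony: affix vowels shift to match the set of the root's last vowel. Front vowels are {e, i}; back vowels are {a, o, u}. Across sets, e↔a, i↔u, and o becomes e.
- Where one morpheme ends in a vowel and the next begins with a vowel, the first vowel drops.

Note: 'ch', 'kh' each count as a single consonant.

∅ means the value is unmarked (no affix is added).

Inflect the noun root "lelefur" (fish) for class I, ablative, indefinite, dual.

lelefuryuhlyu

Attach case ablative -yih → lelefuryih.
Attach noun class class I -l → lelefuryihl.
definiteness = indefinite: zero marking, form stays lelefuryihl.
Attach number dual -yi → lelefuryihlyi.
Apply vowel harmony: lelefuryihlyi → lelefuryuhlyu.
Vowel deletion: no change.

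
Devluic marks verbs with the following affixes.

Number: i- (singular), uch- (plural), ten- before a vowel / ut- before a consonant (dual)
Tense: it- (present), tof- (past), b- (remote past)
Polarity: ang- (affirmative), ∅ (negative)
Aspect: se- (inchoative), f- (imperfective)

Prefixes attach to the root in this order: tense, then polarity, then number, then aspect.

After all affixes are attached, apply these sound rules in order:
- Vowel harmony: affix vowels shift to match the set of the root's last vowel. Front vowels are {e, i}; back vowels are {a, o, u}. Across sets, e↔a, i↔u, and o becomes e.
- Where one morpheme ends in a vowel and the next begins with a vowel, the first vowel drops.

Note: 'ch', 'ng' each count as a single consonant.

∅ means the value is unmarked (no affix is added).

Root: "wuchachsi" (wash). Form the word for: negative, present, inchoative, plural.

Attach tense present it- → itwuchachsi.
polarity = negative: zero marking, form stays itwuchachsi.
Attach number plural uch- → uchitwuchachsi.
Attach aspect inchoative se- → seuchitwuchachsi.
Apply vowel harmony: seuchitwuchachsi → seichitwuchachsi.
Apply vowel deletion: seichitwuchachsi → sichitwuchachsi.

sichitwuchachsi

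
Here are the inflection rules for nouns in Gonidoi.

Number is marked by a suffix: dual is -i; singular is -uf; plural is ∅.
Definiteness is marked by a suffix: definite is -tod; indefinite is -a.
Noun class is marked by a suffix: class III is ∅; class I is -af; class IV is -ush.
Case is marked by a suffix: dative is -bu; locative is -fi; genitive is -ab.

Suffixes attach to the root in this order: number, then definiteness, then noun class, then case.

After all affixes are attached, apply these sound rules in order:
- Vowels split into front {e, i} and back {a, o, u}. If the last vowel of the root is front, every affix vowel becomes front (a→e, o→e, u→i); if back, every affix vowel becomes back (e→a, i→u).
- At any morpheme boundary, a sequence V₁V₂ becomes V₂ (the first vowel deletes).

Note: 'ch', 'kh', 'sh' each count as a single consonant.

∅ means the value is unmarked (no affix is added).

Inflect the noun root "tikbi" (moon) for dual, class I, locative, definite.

Attach number dual -i → tikbii.
Attach definiteness definite -tod → tikbiitod.
Attach noun class class I -af → tikbiitodaf.
Attach case locative -fi → tikbiitodaffi.
Apply vowel harmony: tikbiitodaffi → tikbiitedeffi.
Apply vowel deletion: tikbiitedeffi → tikbitedeffi.

tikbitedeffi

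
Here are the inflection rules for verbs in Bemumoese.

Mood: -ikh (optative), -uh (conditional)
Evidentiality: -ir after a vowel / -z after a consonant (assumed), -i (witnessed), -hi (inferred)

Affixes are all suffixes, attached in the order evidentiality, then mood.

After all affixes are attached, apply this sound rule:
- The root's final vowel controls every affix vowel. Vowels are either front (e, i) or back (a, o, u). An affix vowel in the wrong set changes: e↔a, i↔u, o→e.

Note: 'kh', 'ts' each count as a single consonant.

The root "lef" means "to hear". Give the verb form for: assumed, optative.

lefzikh

Attach evidentiality assumed -z (after consonant 'f') → lefz.
Attach mood optative -ikh → lefzikh.
Vowel harmony: no change.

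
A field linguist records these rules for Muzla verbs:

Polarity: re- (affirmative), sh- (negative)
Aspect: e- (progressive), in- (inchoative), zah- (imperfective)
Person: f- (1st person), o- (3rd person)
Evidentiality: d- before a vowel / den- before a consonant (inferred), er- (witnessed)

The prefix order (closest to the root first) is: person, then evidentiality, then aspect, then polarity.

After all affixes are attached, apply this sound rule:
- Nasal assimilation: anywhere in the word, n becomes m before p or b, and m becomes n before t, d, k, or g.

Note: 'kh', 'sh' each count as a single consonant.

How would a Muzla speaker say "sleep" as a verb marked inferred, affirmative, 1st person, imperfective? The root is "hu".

rezahdenfhu

Attach person 1st person f- → fhu.
Attach evidentiality inferred den- (before consonant 'f') → denfhu.
Attach aspect imperfective zah- → zahdenfhu.
Attach polarity affirmative re- → rezahdenfhu.
Nasal assimilation: no change.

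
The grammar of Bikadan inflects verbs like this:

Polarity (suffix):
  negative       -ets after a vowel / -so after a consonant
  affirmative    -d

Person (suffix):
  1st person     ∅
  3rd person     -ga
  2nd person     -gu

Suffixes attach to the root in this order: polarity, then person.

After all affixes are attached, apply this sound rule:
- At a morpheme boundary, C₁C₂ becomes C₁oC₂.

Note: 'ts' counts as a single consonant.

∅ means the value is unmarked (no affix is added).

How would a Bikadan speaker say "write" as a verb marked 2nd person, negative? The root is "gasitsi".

gasitsietsogu

Attach polarity negative -ets (after vowel 'i') → gasitsiets.
Attach person 2nd person -gu → gasitsietsgu.
Apply epenthesis: gasitsietsgu → gasitsietsogu.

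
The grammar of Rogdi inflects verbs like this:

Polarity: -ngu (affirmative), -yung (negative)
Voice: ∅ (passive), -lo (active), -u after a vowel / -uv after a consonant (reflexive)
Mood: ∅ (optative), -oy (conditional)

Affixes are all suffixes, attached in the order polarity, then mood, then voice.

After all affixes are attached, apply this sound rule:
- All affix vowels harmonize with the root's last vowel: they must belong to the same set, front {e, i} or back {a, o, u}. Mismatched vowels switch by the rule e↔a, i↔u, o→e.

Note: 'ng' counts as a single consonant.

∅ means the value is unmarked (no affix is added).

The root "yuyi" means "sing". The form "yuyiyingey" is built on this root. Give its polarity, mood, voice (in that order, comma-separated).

Segment: yuyi-yung-oy.
polarity: -yung → negative.
mood: -oy → conditional.
voice: ∅ → passive.

negative, conditional, passive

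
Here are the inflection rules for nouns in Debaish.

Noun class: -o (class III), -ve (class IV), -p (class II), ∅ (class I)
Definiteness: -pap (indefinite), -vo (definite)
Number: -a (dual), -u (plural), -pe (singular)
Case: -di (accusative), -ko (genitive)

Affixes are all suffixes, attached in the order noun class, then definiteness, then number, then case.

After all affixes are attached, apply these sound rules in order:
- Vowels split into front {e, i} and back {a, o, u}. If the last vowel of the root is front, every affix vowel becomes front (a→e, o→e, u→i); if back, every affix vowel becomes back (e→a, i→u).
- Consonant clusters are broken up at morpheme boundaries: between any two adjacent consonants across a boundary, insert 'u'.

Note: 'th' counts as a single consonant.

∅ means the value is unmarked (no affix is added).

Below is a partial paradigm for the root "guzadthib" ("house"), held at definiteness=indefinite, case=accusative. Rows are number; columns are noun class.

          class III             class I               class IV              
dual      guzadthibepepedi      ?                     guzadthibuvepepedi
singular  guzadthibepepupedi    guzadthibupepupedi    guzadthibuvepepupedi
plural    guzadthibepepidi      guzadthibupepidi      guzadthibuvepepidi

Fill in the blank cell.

noun class = class I: zero marking, form stays guzadthib.
Attach definiteness indefinite -pap → guzadthibpap.
Attach number dual -a → guzadthibpapa.
Attach case accusative -di → guzadthibpapadi.
Apply vowel harmony: guzadthibpapadi → guzadthibpepedi.
Apply epenthesis: guzadthibpepedi → guzadthibupepedi.

guzadthibupepedi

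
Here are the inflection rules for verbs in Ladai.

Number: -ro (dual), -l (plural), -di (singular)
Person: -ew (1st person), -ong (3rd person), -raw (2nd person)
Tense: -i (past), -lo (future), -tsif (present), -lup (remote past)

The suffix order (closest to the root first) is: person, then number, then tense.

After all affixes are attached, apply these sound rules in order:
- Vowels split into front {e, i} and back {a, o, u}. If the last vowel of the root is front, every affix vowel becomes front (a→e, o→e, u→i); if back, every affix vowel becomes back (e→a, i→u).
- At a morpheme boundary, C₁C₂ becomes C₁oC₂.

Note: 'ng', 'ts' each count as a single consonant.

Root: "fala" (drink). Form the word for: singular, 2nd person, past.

Attach person 2nd person -raw → falaraw.
Attach number singular -di → falarawdi.
Attach tense past -i → falarawdii.
Apply vowel harmony: falarawdii → falarawduu.
Apply epenthesis: falarawduu → falarawoduu.

falarawoduu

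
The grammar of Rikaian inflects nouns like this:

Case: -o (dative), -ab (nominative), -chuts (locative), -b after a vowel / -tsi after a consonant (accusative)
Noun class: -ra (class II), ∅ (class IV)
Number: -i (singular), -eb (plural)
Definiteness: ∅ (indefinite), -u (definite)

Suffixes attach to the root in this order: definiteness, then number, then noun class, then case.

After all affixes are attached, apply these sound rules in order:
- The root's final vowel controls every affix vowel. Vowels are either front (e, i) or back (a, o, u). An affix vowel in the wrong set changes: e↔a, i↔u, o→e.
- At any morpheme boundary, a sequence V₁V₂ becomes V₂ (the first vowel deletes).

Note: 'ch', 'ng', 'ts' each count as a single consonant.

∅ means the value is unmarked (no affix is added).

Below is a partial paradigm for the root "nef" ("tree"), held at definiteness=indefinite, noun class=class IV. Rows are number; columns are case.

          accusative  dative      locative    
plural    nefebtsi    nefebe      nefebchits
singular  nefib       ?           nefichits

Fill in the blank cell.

nefe

definiteness = indefinite: zero marking, form stays nef.
Attach number singular -i → nefi.
noun class = class IV: zero marking, form stays nefi.
Attach case dative -o → nefio.
Apply vowel harmony: nefio → nefie.
Apply vowel deletion: nefie → nefe.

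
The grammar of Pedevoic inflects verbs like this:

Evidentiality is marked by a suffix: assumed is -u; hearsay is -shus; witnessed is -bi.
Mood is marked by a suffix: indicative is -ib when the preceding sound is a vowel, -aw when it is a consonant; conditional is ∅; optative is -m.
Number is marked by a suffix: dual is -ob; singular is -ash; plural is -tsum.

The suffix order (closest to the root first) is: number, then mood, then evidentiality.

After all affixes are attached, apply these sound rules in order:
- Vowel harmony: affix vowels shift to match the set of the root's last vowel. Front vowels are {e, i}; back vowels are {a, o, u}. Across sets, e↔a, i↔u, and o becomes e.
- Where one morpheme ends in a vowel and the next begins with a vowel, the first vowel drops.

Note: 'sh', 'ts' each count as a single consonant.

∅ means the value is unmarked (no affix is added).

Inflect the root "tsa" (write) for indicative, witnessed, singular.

Attach number singular -ash → tsaash.
Attach mood indicative -aw (after consonant 'sh') → tsaashaw.
Attach evidentiality witnessed -bi → tsaashawbi.
Apply vowel harmony: tsaashawbi → tsaashawbu.
Apply vowel deletion: tsaashawbu → tsashawbu.

tsashawbu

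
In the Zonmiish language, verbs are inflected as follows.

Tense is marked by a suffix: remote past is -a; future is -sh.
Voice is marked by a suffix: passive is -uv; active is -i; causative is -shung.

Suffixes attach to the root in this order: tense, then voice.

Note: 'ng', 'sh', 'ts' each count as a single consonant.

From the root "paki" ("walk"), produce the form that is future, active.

Attach tense future -sh → pakish.
Attach voice active -i → pakishi.

pakishi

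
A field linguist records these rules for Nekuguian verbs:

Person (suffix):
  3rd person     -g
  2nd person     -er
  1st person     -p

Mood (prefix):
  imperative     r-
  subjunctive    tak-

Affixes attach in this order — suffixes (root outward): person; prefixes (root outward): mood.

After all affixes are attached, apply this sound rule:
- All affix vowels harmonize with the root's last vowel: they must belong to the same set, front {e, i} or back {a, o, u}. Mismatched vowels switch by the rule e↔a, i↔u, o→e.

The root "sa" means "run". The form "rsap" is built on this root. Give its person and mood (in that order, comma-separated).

Segment: r-sa-p.
person: -p → 1st person.
mood: r- → imperative.

1st person, imperative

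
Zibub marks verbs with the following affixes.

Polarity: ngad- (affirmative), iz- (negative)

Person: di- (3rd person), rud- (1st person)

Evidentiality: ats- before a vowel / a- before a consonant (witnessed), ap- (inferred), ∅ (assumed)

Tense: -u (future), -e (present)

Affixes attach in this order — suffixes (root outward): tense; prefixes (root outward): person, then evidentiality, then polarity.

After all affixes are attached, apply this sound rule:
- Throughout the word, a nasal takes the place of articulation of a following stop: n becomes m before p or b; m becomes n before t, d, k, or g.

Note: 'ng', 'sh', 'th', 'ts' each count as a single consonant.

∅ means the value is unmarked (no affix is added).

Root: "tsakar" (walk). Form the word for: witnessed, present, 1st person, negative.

izarudtsakare

Attach person 1st person rud- → rudtsakar.
Attach tense present -e → rudtsakare.
Attach evidentiality witnessed a- (before consonant 'r') → arudtsakare.
Attach polarity negative iz- → izarudtsakare.
Nasal assimilation: no change.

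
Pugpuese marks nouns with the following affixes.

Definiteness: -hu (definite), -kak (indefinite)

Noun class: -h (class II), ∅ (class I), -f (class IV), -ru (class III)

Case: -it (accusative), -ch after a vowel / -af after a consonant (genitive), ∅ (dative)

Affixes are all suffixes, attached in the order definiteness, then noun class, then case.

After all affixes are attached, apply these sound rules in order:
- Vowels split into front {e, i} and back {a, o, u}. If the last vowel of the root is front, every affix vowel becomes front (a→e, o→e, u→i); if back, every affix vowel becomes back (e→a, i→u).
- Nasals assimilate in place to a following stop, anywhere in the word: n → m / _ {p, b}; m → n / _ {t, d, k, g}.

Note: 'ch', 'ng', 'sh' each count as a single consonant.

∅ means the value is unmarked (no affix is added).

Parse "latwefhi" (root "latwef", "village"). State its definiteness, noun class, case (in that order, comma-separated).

definite, class I, dative

Segment: latwef-hu.
definiteness: -hu → definite.
noun class: ∅ → class I.
case: ∅ → dative.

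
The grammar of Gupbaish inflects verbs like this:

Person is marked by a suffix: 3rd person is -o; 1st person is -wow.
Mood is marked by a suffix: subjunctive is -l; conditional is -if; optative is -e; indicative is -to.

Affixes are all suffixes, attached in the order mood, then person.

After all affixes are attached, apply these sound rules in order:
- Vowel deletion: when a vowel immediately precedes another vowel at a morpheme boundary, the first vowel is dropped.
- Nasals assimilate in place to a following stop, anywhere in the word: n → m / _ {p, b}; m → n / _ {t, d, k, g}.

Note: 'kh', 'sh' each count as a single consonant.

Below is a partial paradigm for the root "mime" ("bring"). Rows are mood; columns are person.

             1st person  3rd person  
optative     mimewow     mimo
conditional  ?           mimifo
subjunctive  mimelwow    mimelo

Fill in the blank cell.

mimifwow

Attach mood conditional -if → mimeif.
Attach person 1st person -wow → mimeifwow.
Apply vowel deletion: mimeifwow → mimifwow.
Nasal assimilation: no change.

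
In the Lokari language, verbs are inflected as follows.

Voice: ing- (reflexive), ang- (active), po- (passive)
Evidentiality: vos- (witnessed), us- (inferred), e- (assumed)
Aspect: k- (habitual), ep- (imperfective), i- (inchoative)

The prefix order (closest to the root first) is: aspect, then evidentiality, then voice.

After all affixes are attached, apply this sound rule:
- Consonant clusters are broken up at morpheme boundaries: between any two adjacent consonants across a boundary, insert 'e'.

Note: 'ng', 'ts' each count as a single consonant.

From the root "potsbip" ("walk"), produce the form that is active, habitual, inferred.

Attach aspect habitual k- → kpotsbip.
Attach evidentiality inferred us- → uskpotsbip.
Attach voice active ang- → anguskpotsbip.
Apply epenthesis: anguskpotsbip → angusekepotsbip.

angusekepotsbip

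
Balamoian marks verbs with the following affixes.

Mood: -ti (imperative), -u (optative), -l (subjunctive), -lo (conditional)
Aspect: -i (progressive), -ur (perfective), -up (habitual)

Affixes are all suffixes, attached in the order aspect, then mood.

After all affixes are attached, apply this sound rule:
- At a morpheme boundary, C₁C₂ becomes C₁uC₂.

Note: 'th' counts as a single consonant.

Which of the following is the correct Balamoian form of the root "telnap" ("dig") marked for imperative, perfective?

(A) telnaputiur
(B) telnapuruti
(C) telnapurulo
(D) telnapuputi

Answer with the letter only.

Attach aspect perfective -ur → telnapur.
Attach mood imperative -ti → telnapurti.
Apply epenthesis: telnapurti → telnapuruti.
So the correct form is telnapuruti, option (B).
(D) telnapuputi is wrong: it uses habitual instead of perfective for aspect.
(C) telnapurulo is wrong: it uses conditional instead of imperative for mood.
(A) telnaputiur is wrong: it has the affixes in the wrong order.

B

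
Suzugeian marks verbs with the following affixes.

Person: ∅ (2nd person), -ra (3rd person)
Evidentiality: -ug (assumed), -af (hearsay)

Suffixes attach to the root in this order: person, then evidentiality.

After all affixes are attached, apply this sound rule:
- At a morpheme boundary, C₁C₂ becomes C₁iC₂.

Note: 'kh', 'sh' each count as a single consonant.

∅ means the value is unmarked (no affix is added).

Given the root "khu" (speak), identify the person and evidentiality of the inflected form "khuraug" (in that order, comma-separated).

Segment: khu-ra-ug.
person: -ra → 3rd person.
evidentiality: -ug → assumed.

3rd person, assumed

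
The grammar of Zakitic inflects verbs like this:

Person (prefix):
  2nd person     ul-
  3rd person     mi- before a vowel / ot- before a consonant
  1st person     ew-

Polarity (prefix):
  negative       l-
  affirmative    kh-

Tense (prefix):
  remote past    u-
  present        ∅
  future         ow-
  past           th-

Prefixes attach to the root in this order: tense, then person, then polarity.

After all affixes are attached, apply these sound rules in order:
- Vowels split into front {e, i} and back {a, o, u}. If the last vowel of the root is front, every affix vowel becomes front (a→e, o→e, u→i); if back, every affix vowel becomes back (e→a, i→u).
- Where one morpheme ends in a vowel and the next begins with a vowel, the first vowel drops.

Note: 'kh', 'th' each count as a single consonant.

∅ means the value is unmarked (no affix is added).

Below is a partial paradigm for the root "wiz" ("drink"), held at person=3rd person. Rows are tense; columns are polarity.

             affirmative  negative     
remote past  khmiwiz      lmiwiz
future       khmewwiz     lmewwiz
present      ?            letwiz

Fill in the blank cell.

khetwiz

tense = present: zero marking, form stays wiz.
Attach person 3rd person ot- (before consonant 'w') → otwiz.
Attach polarity affirmative kh- → khotwiz.
Apply vowel harmony: khotwiz → khetwiz.
Vowel deletion: no change.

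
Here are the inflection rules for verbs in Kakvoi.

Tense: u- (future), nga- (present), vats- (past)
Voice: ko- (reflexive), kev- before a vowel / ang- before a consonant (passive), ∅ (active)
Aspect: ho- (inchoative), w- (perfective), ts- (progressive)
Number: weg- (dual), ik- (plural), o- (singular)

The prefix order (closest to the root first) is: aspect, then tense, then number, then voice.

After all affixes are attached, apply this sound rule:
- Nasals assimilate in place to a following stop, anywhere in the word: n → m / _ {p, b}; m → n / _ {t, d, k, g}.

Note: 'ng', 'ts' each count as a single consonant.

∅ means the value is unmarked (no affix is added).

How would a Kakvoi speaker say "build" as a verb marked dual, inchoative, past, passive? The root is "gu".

Attach aspect inchoative ho- → hogu.
Attach tense past vats- → vatshogu.
Attach number dual weg- → wegvatshogu.
Attach voice passive ang- (before consonant 'w') → angwegvatshogu.
Nasal assimilation: no change.

angwegvatshogu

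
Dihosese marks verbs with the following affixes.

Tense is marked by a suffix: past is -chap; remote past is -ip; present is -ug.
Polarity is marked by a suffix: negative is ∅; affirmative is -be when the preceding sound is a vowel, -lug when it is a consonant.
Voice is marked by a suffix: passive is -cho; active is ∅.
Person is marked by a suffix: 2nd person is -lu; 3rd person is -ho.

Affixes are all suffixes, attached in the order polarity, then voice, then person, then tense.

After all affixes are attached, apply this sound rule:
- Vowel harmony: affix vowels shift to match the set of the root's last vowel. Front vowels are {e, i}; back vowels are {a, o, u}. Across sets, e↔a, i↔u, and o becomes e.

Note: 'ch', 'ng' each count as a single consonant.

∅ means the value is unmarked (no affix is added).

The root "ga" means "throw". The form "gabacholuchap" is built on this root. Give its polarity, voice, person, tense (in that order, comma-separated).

Segment: ga-be-cho-lu-chap.
polarity: -be/lug → affirmative.
voice: -cho → passive.
person: -lu → 2nd person.
tense: -chap → past.

affirmative, passive, 2nd person, past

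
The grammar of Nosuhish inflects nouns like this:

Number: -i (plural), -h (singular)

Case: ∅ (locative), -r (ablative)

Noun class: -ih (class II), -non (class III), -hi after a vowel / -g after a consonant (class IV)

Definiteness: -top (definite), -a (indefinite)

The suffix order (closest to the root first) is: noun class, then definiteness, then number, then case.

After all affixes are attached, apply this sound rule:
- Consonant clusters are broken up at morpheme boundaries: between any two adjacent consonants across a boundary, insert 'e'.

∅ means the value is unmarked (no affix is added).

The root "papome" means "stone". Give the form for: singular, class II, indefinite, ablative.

papomeihaher

Attach noun class class II -ih → papomeih.
Attach definiteness indefinite -a → papomeiha.
Attach number singular -h → papomeihah.
Attach case ablative -r → papomeihahr.
Apply epenthesis: papomeihahr → papomeihaher.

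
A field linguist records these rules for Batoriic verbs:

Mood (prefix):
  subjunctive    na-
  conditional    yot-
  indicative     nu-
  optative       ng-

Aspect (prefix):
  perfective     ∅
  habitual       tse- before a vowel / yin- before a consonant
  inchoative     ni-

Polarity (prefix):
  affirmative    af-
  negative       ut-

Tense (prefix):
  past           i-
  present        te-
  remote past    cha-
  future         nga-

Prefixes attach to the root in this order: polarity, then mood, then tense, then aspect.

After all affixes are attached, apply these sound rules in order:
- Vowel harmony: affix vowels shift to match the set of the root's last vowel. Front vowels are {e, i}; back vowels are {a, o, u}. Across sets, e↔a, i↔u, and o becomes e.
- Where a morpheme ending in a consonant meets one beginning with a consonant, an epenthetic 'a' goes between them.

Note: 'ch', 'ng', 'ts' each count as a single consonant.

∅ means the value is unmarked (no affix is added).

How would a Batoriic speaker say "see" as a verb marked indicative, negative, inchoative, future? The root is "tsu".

Attach polarity negative ut- → uttsu.
Attach mood indicative nu- → nuuttsu.
Attach tense future nga- → nganuuttsu.
Attach aspect inchoative ni- → ninganuuttsu.
Apply vowel harmony: ninganuuttsu → nunganuuttsu.
Apply epenthesis: nunganuuttsu → nunganuutatsu.

nunganuutatsu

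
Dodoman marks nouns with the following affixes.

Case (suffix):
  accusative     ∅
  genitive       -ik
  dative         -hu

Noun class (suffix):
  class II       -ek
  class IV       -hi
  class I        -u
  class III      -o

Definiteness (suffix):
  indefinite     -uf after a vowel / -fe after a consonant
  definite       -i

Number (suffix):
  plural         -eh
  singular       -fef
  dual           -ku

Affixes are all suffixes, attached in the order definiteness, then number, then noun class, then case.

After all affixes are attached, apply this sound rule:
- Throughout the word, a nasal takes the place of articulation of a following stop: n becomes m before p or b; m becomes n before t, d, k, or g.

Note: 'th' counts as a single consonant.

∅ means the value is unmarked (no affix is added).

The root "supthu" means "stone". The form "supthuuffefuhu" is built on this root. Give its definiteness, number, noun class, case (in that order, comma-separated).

indefinite, singular, class I, dative

Segment: supthu-uf-fef-u-hu.
definiteness: -uf/fe → indefinite.
number: -fef → singular.
noun class: -u → class I.
case: -hu → dative.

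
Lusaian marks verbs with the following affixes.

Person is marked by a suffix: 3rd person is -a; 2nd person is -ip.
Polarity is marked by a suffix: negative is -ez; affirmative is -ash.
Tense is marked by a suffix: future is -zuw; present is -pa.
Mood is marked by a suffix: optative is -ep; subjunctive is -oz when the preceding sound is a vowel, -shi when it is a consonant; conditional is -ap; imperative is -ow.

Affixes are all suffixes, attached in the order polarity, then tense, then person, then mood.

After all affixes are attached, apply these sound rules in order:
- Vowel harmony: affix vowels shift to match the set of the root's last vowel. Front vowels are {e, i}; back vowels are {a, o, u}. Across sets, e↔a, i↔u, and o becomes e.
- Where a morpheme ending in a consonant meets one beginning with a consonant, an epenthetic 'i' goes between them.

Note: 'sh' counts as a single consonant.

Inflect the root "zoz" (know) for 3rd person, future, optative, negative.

Attach polarity negative -ez → zozez.
Attach tense future -zuw → zozezzuw.
Attach person 3rd person -a → zozezzuwa.
Attach mood optative -ep → zozezzuwaep.
Apply vowel harmony: zozezzuwaep → zozazzuwaap.
Apply epenthesis: zozazzuwaap → zozazizuwaap.

zozazizuwaap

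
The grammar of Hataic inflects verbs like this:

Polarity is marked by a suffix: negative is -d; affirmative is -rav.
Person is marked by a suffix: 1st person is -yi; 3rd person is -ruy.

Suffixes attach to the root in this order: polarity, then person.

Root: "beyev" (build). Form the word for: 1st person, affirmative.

beyevravyi

Attach polarity affirmative -rav → beyevrav.
Attach person 1st person -yi → beyevravyi.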